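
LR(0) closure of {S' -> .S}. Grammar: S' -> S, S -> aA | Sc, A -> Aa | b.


Start: S' -> .S
For each item with dot before a nonterminal B, add B -> .γ for every B-production
Closure: [S' -> .S, S -> .aA, S -> .Sc]


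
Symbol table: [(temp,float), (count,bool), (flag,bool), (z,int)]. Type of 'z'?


Lookup 'z' → type int


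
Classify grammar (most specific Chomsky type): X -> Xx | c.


Left-linear: every RHS is a terminal or one nonterminal followed by a terminal
Classification: Type 3 (Regular)


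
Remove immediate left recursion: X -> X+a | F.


Left-recursive alternatives: X+a; non-recursive: F
Introduce X': X -> FX', X' -> +aX' | ε


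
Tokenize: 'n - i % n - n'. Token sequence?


Scan left to right, longest-match per lexeme
Tokens: ID(n), OP(-), ID(i), OP(%), ID(n), OP(-), ID(n)


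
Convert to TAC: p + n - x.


Break into single-operator statements:
t1 = p + n
t2 = t1 - x


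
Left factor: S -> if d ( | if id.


Common prefix: 'if'
Factored: S -> if S', S' -> d ( | id


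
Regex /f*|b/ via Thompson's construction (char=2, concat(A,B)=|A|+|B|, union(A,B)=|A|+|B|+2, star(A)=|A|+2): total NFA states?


Syntax tree has 2 char leaf(s), 1 union(s), 1 star(s)
chars contribute 2×2 = 4; each union adds +2; each star adds +2
Total: 4 + 2 + 2 = 8 states


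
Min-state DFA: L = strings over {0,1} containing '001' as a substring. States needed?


KMP-style automaton: 3 progress states + 1 absorbing accept = 4
Minimal DFA: 4 states


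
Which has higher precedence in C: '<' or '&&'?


'<' is relational (level 7); '&&' is logical AND (level 2)
Higher level binds tighter
'<' has higher precedence than '&&'


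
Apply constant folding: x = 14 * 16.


14 * 16 = 224 at compile time
Optimized: x = 224


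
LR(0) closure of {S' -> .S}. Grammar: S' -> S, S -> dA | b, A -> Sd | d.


Start: S' -> .S
For each item with dot before a nonterminal B, add B -> .γ for every B-production
Closure: [S' -> .S, S -> .dA, S -> .b]


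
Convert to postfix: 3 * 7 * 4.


Left to right (same or higher precedence on left)
Postfix: 3 7 * 4 *


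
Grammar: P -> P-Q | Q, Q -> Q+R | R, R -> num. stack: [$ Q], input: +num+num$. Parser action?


shift '+' to continue Q -> Q+R
Action: shift


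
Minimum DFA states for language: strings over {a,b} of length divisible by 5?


Track length mod 5: states 0..4, accept at 0
Minimal DFA: 5 states


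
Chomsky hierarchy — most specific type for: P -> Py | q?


Left-linear: every RHS is a terminal or one nonterminal followed by a terminal
Classification: Type 3 (Regular)


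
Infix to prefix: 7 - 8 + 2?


left-to-right (same/higher precedence on left): tree is (+ (- 7 8) 2)
Prefix: + - 7 8 2


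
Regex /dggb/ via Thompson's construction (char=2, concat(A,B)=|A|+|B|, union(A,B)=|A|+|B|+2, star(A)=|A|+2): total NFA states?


Syntax tree has 4 char leaf(s), 0 union(s), 0 star(s)
chars contribute 4×2 = 8; each union adds +2; each star adds +2
Total: 8 + 0 + 0 = 8 states


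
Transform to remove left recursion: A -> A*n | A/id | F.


Left-recursive alternatives: A*n, A/id; non-recursive: F
Introduce A': A -> FA', A' -> *nA' | /idA' | ε


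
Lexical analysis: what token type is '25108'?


Pattern: digits only
Type: INTEGER_LITERAL


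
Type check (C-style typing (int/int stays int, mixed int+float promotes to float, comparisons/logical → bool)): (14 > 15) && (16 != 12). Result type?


Operand types: bool && bool
Rule: logical operators take bool operands and yield bool
Result type: bool


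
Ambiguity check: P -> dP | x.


right-linear, alternatives start with distinct terminals 'd' vs 'x': unique leftmost derivation
Unambiguous


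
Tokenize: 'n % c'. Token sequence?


Scan left to right, longest-match per lexeme
Tokens: ID(n), OP(%), ID(c)


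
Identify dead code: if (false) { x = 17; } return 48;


condition is constant false, so the whole block is unreachable
Dead: 'if (false) { x = 17; }'


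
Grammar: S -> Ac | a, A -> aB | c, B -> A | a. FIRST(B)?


Per alternative of B: FIRST(A) = {a, c}; FIRST(a) = {a}
FIRST(B) = {a, c}


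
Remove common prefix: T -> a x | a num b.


Common prefix: 'a'
Factored: T -> a T', T' -> x | num b


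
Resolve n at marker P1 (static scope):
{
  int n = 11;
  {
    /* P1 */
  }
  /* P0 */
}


P1's block does not declare n; resolves to the enclosing declaration at depth 0
n = 11


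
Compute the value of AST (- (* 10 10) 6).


Evaluate inner: (* 10 10) = 100
Evaluate root: (- 100 6) = 94
Result: 94


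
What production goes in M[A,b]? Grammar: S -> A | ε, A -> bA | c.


For [A, b]: 'b' ∈ FIRST(bA)
Entry: A -> bA


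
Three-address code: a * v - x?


Break into single-operator statements:
t1 = a * v
t2 = t1 - x


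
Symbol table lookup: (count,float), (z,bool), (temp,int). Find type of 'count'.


Lookup 'count' → type float


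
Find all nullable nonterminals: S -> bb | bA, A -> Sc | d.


A nonterminal is nullable iff some alternative derives ε (directly, or every symbol in it is nullable)
Nullable: {}


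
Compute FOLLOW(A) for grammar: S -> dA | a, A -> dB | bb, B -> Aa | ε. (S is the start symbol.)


$ ∈ FOLLOW(S). For each A -> αBβ: add FIRST(β)\{ε} to FOLLOW(B); if β nullable, add FOLLOW(A).
FOLLOW(A) = {$, a}


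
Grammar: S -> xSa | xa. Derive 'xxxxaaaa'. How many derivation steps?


Derivation: S => xSa => xxSaa => xxxSaaa => xxxxaaaa
Steps: 4


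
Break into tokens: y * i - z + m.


Scan left to right, longest-match per lexeme
Tokens: ID(y), OP(*), ID(i), OP(-), ID(z), OP(+), ID(m)


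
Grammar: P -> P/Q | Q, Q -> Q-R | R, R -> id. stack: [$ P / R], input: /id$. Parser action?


'R' (not preceded by Q-) is the handle for Q -> R
Action: reduce (Q -> R)


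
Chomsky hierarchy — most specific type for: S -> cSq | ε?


Single nonterminal LHS, but c^n q^n is not regular
Classification: Type 2 (Context-Free)


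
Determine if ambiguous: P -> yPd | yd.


balanced y^n…d^n: each string has a unique parse
Unambiguous


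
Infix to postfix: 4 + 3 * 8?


* has higher precedence, evaluate 3*8 first
Postfix: 4 3 8 * +


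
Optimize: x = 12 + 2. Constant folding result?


12 + 2 = 14 at compile time
Optimized: x = 14


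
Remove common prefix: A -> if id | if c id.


Common prefix: 'if'
Factored: A -> if A', A' -> id | c id


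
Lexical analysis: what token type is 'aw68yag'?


Pattern: letter/underscore followed by alphanumerics, not a keyword
Type: IDENTIFIER


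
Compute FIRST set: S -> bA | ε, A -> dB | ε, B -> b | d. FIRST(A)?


Per alternative of A: FIRST(dB) = {d}; FIRST(ε) = {ε}
FIRST(A) = {d, ε}


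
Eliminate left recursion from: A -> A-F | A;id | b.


Left-recursive alternatives: A-F, A;id; non-recursive: b
Introduce A': A -> bA', A' -> -FA' | ;idA' | ε


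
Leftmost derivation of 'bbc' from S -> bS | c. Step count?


Derivation: S => bS => bbS => bbc
Steps: 3


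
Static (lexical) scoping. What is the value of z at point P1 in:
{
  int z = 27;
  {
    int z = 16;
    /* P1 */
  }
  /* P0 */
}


z declared in the same block as P1
z = 16


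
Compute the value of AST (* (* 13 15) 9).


Evaluate inner: (* 13 15) = 195
Evaluate root: (* 195 9) = 1755
Result: 1755


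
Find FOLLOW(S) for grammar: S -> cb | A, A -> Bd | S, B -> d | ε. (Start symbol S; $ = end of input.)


$ ∈ FOLLOW(S). For each A -> αBβ: add FIRST(β)\{ε} to FOLLOW(B); if β nullable, add FOLLOW(A).
FOLLOW(S) = {$}


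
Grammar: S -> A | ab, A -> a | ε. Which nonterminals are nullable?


A nonterminal is nullable iff some alternative derives ε (directly, or every symbol in it is nullable)
Nullable: {A, S}


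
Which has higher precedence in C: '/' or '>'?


'/' is multiplicative (level 10); '>' is relational (level 7)
Higher level binds tighter
'/' has higher precedence than '>'


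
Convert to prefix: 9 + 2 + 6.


left-to-right (same/higher precedence on left): tree is (+ (+ 9 2) 6)
Prefix: + + 9 2 6


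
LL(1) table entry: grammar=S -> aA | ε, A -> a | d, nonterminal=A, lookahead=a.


For [A, a]: 'a' ∈ FIRST(a)
Entry: A -> a


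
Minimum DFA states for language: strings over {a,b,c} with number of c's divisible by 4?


Track (count of c) mod 4: states 0..3, accept at 0
Minimal DFA: 4 states


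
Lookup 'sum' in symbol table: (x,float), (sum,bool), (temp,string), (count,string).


Lookup 'sum' → type bool


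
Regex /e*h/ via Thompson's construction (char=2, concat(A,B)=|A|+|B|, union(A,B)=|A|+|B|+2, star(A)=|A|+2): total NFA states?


Syntax tree has 2 char leaf(s), 0 union(s), 1 star(s)
chars contribute 2×2 = 4; each union adds +2; each star adds +2
Total: 4 + 0 + 2 = 6 states


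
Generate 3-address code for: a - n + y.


Break into single-operator statements:
t1 = a - n
t2 = t1 + y


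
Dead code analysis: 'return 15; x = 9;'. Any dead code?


statement follows a return and is unreachable
Dead: 'x = 9'


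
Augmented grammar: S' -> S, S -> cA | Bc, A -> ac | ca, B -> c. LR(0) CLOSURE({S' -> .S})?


Start: S' -> .S
For each item with dot before a nonterminal B, add B -> .γ for every B-production
Closure: [S' -> .S, S -> .cA, S -> .Bc, B -> .c]


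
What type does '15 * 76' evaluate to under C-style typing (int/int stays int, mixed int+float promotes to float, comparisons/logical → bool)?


Operand types: int * int
Rule: mixed int/float promotes to float; int/int stays int
Result type: int


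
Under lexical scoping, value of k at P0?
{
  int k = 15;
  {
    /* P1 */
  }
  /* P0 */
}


k declared in the same block as P0
k = 15


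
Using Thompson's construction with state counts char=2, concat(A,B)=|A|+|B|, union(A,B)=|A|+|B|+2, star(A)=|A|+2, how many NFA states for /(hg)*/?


Syntax tree has 2 char leaf(s), 0 union(s), 1 star(s)
chars contribute 2×2 = 4; each union adds +2; each star adds +2
Total: 4 + 0 + 2 = 6 states


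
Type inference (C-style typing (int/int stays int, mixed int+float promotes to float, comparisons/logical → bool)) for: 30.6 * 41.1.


Operand types: float * float
Rule: mixed int/float promotes to float; int/int stays int
Result type: float


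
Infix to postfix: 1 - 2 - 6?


Left to right (same or higher precedence on left)
Postfix: 1 2 - 6 -


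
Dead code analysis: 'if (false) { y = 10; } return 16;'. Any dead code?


condition is constant false, so the whole block is unreachable
Dead: 'if (false) { y = 10; }'


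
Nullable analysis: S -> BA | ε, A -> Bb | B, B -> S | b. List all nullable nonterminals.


A nonterminal is nullable iff some alternative derives ε (directly, or every symbol in it is nullable)
Nullable: {A, B, S}


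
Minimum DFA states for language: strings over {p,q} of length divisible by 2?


Track length mod 2: states 0..1, accept at 0
Minimal DFA: 2 states


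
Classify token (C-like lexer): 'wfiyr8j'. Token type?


Pattern: letter/underscore followed by alphanumerics, not a keyword
Type: IDENTIFIER


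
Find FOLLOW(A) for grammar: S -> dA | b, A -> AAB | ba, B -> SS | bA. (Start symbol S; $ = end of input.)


$ ∈ FOLLOW(S). For each A -> αBβ: add FIRST(β)\{ε} to FOLLOW(B); if β nullable, add FOLLOW(A).
FOLLOW(A) = {$, b, d}


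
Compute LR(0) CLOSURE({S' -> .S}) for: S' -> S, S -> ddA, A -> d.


Start: S' -> .S
For each item with dot before a nonterminal B, add B -> .γ for every B-production
Closure: [S' -> .S, S -> .ddA]


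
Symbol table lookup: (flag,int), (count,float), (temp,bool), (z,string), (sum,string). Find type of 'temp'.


Lookup 'temp' → type bool


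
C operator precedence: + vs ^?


'+' is additive (level 9); '^' is bitwise XOR (level 4)
Higher level binds tighter
'+' has higher precedence than '^'


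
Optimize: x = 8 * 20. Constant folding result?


8 * 20 = 160 at compile time
Optimized: x = 160


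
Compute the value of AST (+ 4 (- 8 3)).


Evaluate inner: (- 8 3) = 5
Evaluate root: (+ 4 5) = 9
Result: 9


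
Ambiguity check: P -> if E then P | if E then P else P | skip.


dangling else: 'if E then if E then skip else skip' parses two ways
Ambiguous


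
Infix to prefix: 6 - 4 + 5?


left-to-right (same/higher precedence on left): tree is (+ (- 6 4) 5)
Prefix: + - 6 4 5


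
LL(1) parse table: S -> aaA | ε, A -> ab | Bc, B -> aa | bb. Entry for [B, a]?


For [B, a]: 'a' ∈ FIRST(aa)
Entry: B -> aa


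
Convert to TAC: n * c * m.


Break into single-operator statements:
t1 = n * c
t2 = t1 * m


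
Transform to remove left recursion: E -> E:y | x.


Left-recursive alternatives: E:y; non-recursive: x
Introduce E': E -> xE', E' -> :yE' | ε


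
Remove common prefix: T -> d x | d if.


Common prefix: 'd'
Factored: T -> d T', T' -> x | if


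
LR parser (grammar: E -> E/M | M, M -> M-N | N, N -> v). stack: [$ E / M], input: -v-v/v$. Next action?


'-' can extend M; shift to build M -> M-N
Action: shift


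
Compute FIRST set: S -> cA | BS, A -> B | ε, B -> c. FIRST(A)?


Per alternative of A: FIRST(B) = {c}; FIRST(ε) = {ε}
FIRST(A) = {c, ε}


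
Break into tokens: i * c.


Scan left to right, longest-match per lexeme
Tokens: ID(i), OP(*), ID(c)


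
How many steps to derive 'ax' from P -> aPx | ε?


Derivation: P => aPx => ax
Steps: 2


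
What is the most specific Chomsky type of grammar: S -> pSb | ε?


Single nonterminal LHS, but p^n b^n is not regular
Classification: Type 2 (Context-Free)


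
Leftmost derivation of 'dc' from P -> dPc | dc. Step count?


Derivation: P => dc
Steps: 1


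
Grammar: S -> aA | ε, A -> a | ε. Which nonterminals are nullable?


A nonterminal is nullable iff some alternative derives ε (directly, or every symbol in it is nullable)
Nullable: {A, S}


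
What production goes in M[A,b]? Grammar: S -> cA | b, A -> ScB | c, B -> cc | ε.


For [A, b]: 'b' ∈ FIRST(ScB)
Entry: A -> ScB


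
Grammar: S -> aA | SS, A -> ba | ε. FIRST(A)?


Per alternative of A: FIRST(ba) = {b}; FIRST(ε) = {ε}
FIRST(A) = {b, ε}


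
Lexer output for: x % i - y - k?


Scan left to right, longest-match per lexeme
Tokens: ID(x), OP(%), ID(i), OP(-), ID(y), OP(-), ID(k)


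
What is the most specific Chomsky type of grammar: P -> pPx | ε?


Single nonterminal LHS, but p^n x^n is not regular
Classification: Type 2 (Context-Free)


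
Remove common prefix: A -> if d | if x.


Common prefix: 'if'
Factored: A -> if A', A' -> d | x


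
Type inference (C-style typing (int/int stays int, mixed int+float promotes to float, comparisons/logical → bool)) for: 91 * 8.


Operand types: int * int
Rule: mixed int/float promotes to float; int/int stays int
Result type: int


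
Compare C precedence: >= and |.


'>=' is relational (level 7); '|' is bitwise OR (level 3)
Higher level binds tighter
'>=' has higher precedence than '|'


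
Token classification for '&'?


Pattern: operator symbol
Type: OPERATOR


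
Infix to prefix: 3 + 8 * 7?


'*' binds tighter: tree is (+ 3 (* 8 7))
Prefix: + 3 * 8 7


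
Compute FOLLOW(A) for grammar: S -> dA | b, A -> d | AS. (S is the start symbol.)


$ ∈ FOLLOW(S). For each A -> αBβ: add FIRST(β)\{ε} to FOLLOW(B); if β nullable, add FOLLOW(A).
FOLLOW(A) = {$, b, d}


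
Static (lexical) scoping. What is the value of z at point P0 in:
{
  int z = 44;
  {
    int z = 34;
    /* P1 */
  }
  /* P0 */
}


z declared in the same block as P0
z = 44


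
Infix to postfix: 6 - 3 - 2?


Left to right (same or higher precedence on left)
Postfix: 6 3 - 2 -


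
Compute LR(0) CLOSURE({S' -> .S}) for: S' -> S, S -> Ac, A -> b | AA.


Start: S' -> .S
For each item with dot before a nonterminal B, add B -> .γ for every B-production
Closure: [S' -> .S, S -> .Ac, A -> .b, A -> .AA]


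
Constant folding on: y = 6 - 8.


6 - 8 = -2 at compile time
Optimized: y = -2


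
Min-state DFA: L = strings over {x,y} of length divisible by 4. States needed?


Track length mod 4: states 0..3, accept at 0
Minimal DFA: 4 states


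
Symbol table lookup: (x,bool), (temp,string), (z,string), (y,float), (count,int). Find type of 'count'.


Lookup 'count' → type int


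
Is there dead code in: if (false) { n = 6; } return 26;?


condition is constant false, so the whole block is unreachable
Dead: 'if (false) { n = 6; }'


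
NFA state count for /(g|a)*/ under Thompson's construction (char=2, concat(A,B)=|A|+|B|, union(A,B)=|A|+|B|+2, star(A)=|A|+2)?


Syntax tree has 2 char leaf(s), 1 union(s), 1 star(s)
chars contribute 2×2 = 4; each union adds +2; each star adds +2
Total: 4 + 2 + 2 = 8 states


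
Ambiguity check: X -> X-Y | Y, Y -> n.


precedence layered via separate nonterminal Y: deterministic
Unambiguous


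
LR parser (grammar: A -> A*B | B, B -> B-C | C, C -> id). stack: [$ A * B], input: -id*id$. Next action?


'-' can extend B; shift to build B -> B-C
Action: shift


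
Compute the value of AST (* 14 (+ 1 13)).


Evaluate inner: (+ 1 13) = 14
Evaluate root: (* 14 14) = 196
Result: 196


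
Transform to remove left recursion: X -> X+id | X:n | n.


Left-recursive alternatives: X+id, X:n; non-recursive: n
Introduce X': X -> nX', X' -> +idX' | :nX' | ε


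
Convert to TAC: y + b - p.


Break into single-operator statements:
t1 = y + b
t2 = t1 - p


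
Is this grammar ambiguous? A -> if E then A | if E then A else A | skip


dangling else: 'if E then if E then skip else skip' parses two ways
Ambiguous


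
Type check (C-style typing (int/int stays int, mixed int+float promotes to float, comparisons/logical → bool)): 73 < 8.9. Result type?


Operand types: int < float
Rule: comparison yields bool
Result type: bool


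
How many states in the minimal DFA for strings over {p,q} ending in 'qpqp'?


Track the longest suffix of input matching a prefix of 'qpqp': 5 classes (prefixes of length 0..4)
Minimal DFA: 5 states


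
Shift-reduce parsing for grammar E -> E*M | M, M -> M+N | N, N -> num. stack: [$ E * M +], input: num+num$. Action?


no handle; shift 'num'
Action: shift


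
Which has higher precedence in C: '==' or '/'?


'/' is multiplicative (level 10); '==' is equality (level 6)
Higher level binds tighter
'/' has higher precedence than '=='


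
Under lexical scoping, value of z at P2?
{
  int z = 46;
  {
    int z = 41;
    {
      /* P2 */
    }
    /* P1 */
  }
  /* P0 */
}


P2's block does not declare z; resolves to the enclosing declaration at depth 1
z = 41


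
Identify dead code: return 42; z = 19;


statement follows a return and is unreachable
Dead: 'z = 19'


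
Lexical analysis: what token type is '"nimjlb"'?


Pattern: double-quoted sequence
Type: STRING_LITERAL


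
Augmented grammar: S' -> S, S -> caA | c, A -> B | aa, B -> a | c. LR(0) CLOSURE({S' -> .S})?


Start: S' -> .S
For each item with dot before a nonterminal B, add B -> .γ for every B-production
Closure: [S' -> .S, S -> .caA, S -> .c]


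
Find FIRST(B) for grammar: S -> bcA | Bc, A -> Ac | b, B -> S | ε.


Per alternative of B: FIRST(S) = {b, c}; FIRST(ε) = {ε}
FIRST(B) = {b, c, ε}


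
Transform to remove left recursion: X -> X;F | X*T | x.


Left-recursive alternatives: X;F, X*T; non-recursive: x
Introduce X': X -> xX', X' -> ;FX' | *TX' | ε


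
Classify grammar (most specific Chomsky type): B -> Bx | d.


Left-linear: every RHS is a terminal or one nonterminal followed by a terminal
Classification: Type 3 (Regular)


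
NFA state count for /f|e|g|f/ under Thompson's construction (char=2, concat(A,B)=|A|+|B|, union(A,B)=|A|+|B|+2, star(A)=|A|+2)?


Syntax tree has 4 char leaf(s), 3 union(s), 0 star(s)
chars contribute 4×2 = 8; each union adds +2; each star adds +2
Total: 8 + 6 + 0 = 14 states


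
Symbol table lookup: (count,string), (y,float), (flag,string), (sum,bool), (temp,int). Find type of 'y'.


Lookup 'y' → type float


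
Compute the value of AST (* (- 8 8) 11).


Evaluate inner: (- 8 8) = 0
Evaluate root: (* 0 11) = 0
Result: 0


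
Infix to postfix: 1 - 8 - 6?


Left to right (same or higher precedence on left)
Postfix: 1 8 - 6 -


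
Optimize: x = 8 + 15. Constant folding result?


8 + 15 = 23 at compile time
Optimized: x = 23


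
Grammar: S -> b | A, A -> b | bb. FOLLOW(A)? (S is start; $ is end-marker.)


$ ∈ FOLLOW(S). For each A -> αBβ: add FIRST(β)\{ε} to FOLLOW(B); if β nullable, add FOLLOW(A).
FOLLOW(A) = {$}


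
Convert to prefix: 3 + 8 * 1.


'*' binds tighter: tree is (+ 3 (* 8 1))
Prefix: + 3 * 8 1


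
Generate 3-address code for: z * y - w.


Break into single-operator statements:
t1 = z * y
t2 = t1 - w


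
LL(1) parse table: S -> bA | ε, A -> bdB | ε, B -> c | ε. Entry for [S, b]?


For [S, b]: 'b' ∈ FIRST(bA)
Entry: S -> bA


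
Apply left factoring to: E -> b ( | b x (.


Common prefix: 'b'
Factored: E -> b E', E' -> ( | x (


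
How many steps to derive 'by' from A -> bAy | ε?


Derivation: A => bAy => by
Steps: 2


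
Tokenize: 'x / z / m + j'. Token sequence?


Scan left to right, longest-match per lexeme
Tokens: ID(x), OP(/), ID(z), OP(/), ID(m), OP(+), ID(j)


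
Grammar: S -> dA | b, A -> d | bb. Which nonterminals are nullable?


A nonterminal is nullable iff some alternative derives ε (directly, or every symbol in it is nullable)
Nullable: {}


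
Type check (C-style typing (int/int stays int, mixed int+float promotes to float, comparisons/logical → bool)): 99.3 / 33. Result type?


Operand types: float / int
Rule: mixed int/float promotes to float; int/int stays int
Result type: float


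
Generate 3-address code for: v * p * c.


Break into single-operator statements:
t1 = v * p
t2 = t1 * c


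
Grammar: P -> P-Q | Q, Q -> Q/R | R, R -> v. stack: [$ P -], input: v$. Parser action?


no handle ('P-' is not any RHS); shift 'v'
Action: shift


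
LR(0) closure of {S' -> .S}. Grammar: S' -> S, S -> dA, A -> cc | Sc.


Start: S' -> .S
For each item with dot before a nonterminal B, add B -> .γ for every B-production
Closure: [S' -> .S, S -> .dA]


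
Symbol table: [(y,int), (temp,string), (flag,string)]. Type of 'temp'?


Lookup 'temp' → type string


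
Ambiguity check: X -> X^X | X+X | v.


'v^v+v' has two parse trees (no precedence encoded between ^ and +)
Ambiguous


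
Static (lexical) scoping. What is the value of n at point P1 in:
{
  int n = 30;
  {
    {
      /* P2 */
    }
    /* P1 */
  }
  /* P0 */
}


P1's block does not declare n; resolves to the enclosing declaration at depth 0
n = 30


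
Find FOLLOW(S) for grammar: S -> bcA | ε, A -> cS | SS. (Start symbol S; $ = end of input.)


$ ∈ FOLLOW(S). For each A -> αBβ: add FIRST(β)\{ε} to FOLLOW(B); if β nullable, add FOLLOW(A).
FOLLOW(S) = {$, b}


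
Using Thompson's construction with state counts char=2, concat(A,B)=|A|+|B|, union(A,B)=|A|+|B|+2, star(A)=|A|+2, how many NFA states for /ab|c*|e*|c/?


Syntax tree has 5 char leaf(s), 3 union(s), 2 star(s)
chars contribute 5×2 = 10; each union adds +2; each star adds +2
Total: 10 + 6 + 4 = 20 states


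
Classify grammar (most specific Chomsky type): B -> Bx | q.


Left-linear: every RHS is a terminal or one nonterminal followed by a terminal
Classification: Type 3 (Regular)


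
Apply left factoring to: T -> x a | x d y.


Common prefix: 'x'
Factored: T -> x T', T' -> a | d y


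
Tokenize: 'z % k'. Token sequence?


Scan left to right, longest-match per lexeme
Tokens: ID(z), OP(%), ID(k)


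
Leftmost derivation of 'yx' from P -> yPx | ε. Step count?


Derivation: P => yPx => yx
Steps: 2


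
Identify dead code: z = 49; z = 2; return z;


first assignment to z is overwritten before any read
Dead: 'z = 49'


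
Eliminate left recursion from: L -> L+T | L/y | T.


Left-recursive alternatives: L+T, L/y; non-recursive: T
Introduce L': L -> TL', L' -> +TL' | /yL' | ε


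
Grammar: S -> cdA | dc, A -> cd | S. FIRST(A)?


Per alternative of A: FIRST(cd) = {c}; FIRST(S) = {c, d}
FIRST(A) = {c, d}


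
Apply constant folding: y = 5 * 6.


5 * 6 = 30 at compile time
Optimized: y = 30


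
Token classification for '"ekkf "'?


Pattern: double-quoted sequence
Type: STRING_LITERAL


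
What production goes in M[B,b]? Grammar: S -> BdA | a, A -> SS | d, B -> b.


For [B, b]: 'b' ∈ FIRST(b)
Entry: B -> b


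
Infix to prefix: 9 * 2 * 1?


left-to-right (same/higher precedence on left): tree is (* (* 9 2) 1)
Prefix: * * 9 2 1


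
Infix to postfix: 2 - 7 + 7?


Left to right (same or higher precedence on left)
Postfix: 2 7 - 7 +


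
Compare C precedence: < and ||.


'<' is relational (level 7); '||' is logical OR (level 1)
Higher level binds tighter
'<' has higher precedence than '||'


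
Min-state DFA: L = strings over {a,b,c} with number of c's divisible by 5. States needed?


Track (count of c) mod 5: states 0..4, accept at 0
Minimal DFA: 5 states


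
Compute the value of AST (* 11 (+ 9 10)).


Evaluate inner: (+ 9 10) = 19
Evaluate root: (* 11 19) = 209
Result: 209


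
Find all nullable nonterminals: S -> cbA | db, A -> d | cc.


A nonterminal is nullable iff some alternative derives ε (directly, or every symbol in it is nullable)
Nullable: {}


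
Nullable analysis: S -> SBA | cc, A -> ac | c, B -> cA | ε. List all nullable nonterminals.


A nonterminal is nullable iff some alternative derives ε (directly, or every symbol in it is nullable)
Nullable: {B}


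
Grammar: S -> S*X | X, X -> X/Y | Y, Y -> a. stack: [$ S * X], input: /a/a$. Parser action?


'/' can extend X; shift to build X -> X/Y
Action: shift


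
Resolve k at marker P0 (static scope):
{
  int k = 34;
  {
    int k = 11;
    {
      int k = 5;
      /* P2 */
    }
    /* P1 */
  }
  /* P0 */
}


k declared in the same block as P0
k = 34


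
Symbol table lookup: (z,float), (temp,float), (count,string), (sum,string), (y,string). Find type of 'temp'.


Lookup 'temp' → type float


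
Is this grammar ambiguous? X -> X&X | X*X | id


'id&id*id' has two parse trees (no precedence encoded between & and *)
Ambiguous


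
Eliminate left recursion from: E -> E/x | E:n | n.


Left-recursive alternatives: E/x, E:n; non-recursive: n
Introduce E': E -> nE', E' -> /xE' | :nE' | ε


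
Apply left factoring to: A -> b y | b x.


Common prefix: 'b'
Factored: A -> b A', A' -> y | x


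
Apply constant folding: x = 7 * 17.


7 * 17 = 119 at compile time
Optimized: x = 119


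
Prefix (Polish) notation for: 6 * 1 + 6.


left-to-right (same/higher precedence on left): tree is (+ (* 6 1) 6)
Prefix: + * 6 1 6


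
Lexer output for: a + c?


Scan left to right, longest-match per lexeme
Tokens: ID(a), OP(+), ID(c)


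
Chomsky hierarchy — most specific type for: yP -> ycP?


LHS has context (more than one symbol) and |LHS| ≤ |RHS|
Classification: Type 1 (Context-Sensitive)


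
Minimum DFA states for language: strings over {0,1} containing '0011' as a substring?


KMP-style automaton: 4 progress states + 1 absorbing accept = 5
Minimal DFA: 5 states


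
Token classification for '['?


Pattern: delimiter/punctuation
Type: PUNCTUATION


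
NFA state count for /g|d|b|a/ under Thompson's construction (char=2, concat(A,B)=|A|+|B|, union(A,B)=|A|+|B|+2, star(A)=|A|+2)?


Syntax tree has 4 char leaf(s), 3 union(s), 0 star(s)
chars contribute 4×2 = 8; each union adds +2; each star adds +2
Total: 8 + 6 + 0 = 14 states


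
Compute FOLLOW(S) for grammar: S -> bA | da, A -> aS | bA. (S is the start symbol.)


$ ∈ FOLLOW(S). For each A -> αBβ: add FIRST(β)\{ε} to FOLLOW(B); if β nullable, add FOLLOW(A).
FOLLOW(S) = {$}


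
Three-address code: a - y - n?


Break into single-operator statements:
t1 = a - y
t2 = t1 - n


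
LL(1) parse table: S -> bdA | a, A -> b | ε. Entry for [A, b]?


For [A, b]: 'b' ∈ FIRST(b)
Entry: A -> b


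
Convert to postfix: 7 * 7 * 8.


Left to right (same or higher precedence on left)
Postfix: 7 7 * 8 *


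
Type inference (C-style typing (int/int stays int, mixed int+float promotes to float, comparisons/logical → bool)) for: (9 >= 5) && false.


Operand types: bool && bool
Rule: logical operators take bool operands and yield bool
Result type: bool


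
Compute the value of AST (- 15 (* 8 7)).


Evaluate inner: (* 8 7) = 56
Evaluate root: (- 15 56) = -41
Result: -41


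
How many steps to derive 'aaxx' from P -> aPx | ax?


Derivation: P => aPx => aaxx
Steps: 2


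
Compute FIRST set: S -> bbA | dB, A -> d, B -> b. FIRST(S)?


Per alternative of S: FIRST(bbA) = {b}; FIRST(dB) = {d}
FIRST(S) = {b, d}


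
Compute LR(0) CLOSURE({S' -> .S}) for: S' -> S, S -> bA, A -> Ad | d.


Start: S' -> .S
For each item with dot before a nonterminal B, add B -> .γ for every B-production
Closure: [S' -> .S, S -> .bA]


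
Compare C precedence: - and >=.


'-' is additive (level 9); '>=' is relational (level 7)
Higher level binds tighter
'-' has higher precedence than '>='


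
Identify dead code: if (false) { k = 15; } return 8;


condition is constant false, so the whole block is unreachable
Dead: 'if (false) { k = 15; }'


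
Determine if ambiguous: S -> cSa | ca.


balanced c^n…a^n: each string has a unique parse
Unambiguous


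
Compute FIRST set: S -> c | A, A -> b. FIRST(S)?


Per alternative of S: FIRST(c) = {c}; FIRST(A) = {b}
FIRST(S) = {b, c}


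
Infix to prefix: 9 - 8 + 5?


left-to-right (same/higher precedence on left): tree is (+ (- 9 8) 5)
Prefix: + - 9 8 5


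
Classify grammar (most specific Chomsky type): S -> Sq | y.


Left-linear: every RHS is a terminal or one nonterminal followed by a terminal
Classification: Type 3 (Regular)


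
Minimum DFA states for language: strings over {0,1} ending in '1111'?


Track the longest suffix of input matching a prefix of '1111': 5 classes (prefixes of length 0..4)
Minimal DFA: 5 states


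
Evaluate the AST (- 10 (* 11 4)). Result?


Evaluate inner: (* 11 4) = 44
Evaluate root: (- 10 44) = -34
Result: -34


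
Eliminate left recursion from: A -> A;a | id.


Left-recursive alternatives: A;a; non-recursive: id
Introduce A': A -> idA', A' -> ;aA' | ε


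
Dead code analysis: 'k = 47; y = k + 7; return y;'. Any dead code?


k is read by y's definition; y is returned
No dead code


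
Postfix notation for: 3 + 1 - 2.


Left to right (same or higher precedence on left)
Postfix: 3 1 + 2 -


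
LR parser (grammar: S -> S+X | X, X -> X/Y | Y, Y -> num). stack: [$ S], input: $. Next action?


start symbol S on stack, input exhausted
Action: accept


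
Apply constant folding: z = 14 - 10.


14 - 10 = 4 at compile time
Optimized: z = 4


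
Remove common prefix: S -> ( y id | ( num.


Common prefix: '('
Factored: S -> ( S', S' -> y id | num


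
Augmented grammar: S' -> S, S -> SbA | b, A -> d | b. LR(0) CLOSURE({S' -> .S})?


Start: S' -> .S
For each item with dot before a nonterminal B, add B -> .γ for every B-production
Closure: [S' -> .S, S -> .SbA, S -> .b]


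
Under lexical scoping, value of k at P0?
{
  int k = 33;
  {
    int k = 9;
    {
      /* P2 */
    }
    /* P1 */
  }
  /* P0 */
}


k declared in the same block as P0
k = 33


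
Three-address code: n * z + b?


Break into single-operator statements:
t1 = n * z
t2 = t1 + b


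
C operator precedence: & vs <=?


'<=' is relational (level 7); '&' is bitwise AND (level 5)
Higher level binds tighter
'<=' has higher precedence than '&'


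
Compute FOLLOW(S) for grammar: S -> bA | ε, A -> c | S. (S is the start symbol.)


$ ∈ FOLLOW(S). For each A -> αBβ: add FIRST(β)\{ε} to FOLLOW(B); if β nullable, add FOLLOW(A).
FOLLOW(S) = {$}


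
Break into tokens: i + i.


Scan left to right, longest-match per lexeme
Tokens: ID(i), OP(+), ID(i)


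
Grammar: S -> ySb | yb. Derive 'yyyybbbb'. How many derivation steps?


Derivation: S => ySb => yySbb => yyySbbb => yyyybbbb
Steps: 4


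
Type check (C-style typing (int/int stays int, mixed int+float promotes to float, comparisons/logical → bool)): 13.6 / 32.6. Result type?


Operand types: float / float
Rule: mixed int/float promotes to float; int/int stays int
Result type: float


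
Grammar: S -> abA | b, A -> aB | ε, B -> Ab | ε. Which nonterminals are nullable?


A nonterminal is nullable iff some alternative derives ε (directly, or every symbol in it is nullable)
Nullable: {A, B}


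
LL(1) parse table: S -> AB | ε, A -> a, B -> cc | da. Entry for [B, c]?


For [B, c]: 'c' ∈ FIRST(cc)
Entry: B -> cc


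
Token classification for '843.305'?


Pattern: digits with a decimal point
Type: FLOAT_LITERAL


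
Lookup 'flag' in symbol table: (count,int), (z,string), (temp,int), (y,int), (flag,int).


Lookup 'flag' → type int


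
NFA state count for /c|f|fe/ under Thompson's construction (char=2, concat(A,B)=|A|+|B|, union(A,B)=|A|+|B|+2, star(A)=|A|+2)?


Syntax tree has 4 char leaf(s), 2 union(s), 0 star(s)
chars contribute 4×2 = 8; each union adds +2; each star adds +2
Total: 8 + 4 + 0 = 12 states


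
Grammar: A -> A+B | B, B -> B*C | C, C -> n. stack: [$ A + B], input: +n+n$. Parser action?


handle 'A+B' on top; lookahead ∈ FOLLOW(A) = {+, $}
Action: reduce (A -> A+B)


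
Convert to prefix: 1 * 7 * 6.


left-to-right (same/higher precedence on left): tree is (* (* 1 7) 6)
Prefix: * * 1 7 6


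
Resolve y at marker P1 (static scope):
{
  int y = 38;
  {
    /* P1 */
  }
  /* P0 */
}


P1's block does not declare y; resolves to the enclosing declaration at depth 0
y = 38


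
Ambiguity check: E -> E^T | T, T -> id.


precedence layered via separate nonterminal T: deterministic
Unambiguous


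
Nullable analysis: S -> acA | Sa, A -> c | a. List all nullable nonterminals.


A nonterminal is nullable iff some alternative derives ε (directly, or every symbol in it is nullable)
Nullable: {}


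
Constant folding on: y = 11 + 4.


11 + 4 = 15 at compile time
Optimized: y = 15


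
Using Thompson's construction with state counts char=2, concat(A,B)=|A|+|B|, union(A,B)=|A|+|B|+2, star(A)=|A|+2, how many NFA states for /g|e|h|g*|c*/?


Syntax tree has 5 char leaf(s), 4 union(s), 2 star(s)
chars contribute 5×2 = 10; each union adds +2; each star adds +2
Total: 10 + 8 + 4 = 22 states


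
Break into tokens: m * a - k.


Scan left to right, longest-match per lexeme
Tokens: ID(m), OP(*), ID(a), OP(-), ID(k)


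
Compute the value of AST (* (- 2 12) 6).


Evaluate inner: (- 2 12) = -10
Evaluate root: (* -10 6) = -60
Result: -60


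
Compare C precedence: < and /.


'/' is multiplicative (level 10); '<' is relational (level 7)
Higher level binds tighter
'/' has higher precedence than '<'


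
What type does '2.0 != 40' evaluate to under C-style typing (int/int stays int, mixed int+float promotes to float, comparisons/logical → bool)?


Operand types: float != int
Rule: comparison yields bool
Result type: bool


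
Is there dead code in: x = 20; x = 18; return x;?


first assignment to x is overwritten before any read
Dead: 'x = 20'


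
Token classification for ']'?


Pattern: delimiter/punctuation
Type: PUNCTUATION


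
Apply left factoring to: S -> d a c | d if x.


Common prefix: 'd'
Factored: S -> d S', S' -> a c | if x


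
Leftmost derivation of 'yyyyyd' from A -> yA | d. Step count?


Derivation: A => yA => yyA => yyyA => yyyyA => yyyyyA => yyyyyd
Steps: 6


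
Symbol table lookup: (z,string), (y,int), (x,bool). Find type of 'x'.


Lookup 'x' → type bool


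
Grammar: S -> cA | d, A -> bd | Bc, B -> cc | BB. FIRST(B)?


Per alternative of B: FIRST(cc) = {c}; FIRST(BB) = {c}
FIRST(B) = {c}


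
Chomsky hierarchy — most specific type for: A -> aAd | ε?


Single nonterminal LHS, but a^n d^n is not regular
Classification: Type 2 (Context-Free)


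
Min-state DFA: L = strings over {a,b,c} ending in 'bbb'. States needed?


Track the longest suffix of input matching a prefix of 'bbb': 4 classes (prefixes of length 0..3)
Minimal DFA: 4 states


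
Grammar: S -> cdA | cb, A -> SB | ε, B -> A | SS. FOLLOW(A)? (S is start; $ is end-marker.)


$ ∈ FOLLOW(S). For each A -> αBβ: add FIRST(β)\{ε} to FOLLOW(B); if β nullable, add FOLLOW(A).
FOLLOW(A) = {$, c}


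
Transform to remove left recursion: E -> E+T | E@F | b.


Left-recursive alternatives: E+T, E@F; non-recursive: b
Introduce E': E -> bE', E' -> +TE' | @FE' | ε


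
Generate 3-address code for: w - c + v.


Break into single-operator statements:
t1 = w - c
t2 = t1 + v


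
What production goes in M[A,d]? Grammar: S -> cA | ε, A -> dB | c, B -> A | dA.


For [A, d]: 'd' ∈ FIRST(dB)
Entry: A -> dB


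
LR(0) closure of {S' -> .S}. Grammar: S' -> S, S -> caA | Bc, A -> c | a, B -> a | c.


Start: S' -> .S
For each item with dot before a nonterminal B, add B -> .γ for every B-production
Closure: [S' -> .S, S -> .caA, S -> .Bc, B -> .a, B -> .c]


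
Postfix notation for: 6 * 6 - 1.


Left to right (same or higher precedence on left)
Postfix: 6 6 * 1 -


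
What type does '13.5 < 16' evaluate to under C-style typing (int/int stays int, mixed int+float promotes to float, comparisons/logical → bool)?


Operand types: float < int
Rule: comparison yields bool
Result type: bool


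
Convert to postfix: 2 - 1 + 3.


Left to right (same or higher precedence on left)
Postfix: 2 1 - 3 +


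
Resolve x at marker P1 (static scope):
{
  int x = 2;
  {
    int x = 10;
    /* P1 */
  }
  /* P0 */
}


x declared in the same block as P1
x = 10


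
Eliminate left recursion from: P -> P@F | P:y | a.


Left-recursive alternatives: P@F, P:y; non-recursive: a
Introduce P': P -> aP', P' -> @FP' | :yP' | ε


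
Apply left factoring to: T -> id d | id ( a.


Common prefix: 'id'
Factored: T -> id T', T' -> d | ( a


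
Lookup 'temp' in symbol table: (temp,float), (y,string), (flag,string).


Lookup 'temp' → type float


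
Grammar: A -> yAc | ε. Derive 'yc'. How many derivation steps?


Derivation: A => yAc => yc
Steps: 2


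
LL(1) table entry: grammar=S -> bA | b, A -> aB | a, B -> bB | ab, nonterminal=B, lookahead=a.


For [B, a]: 'a' ∈ FIRST(ab)
Entry: B -> ab


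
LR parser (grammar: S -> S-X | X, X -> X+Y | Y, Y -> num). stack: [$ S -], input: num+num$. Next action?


no handle ('S-' is not any RHS); shift 'num'
Action: shift


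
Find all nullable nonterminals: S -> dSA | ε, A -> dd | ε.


A nonterminal is nullable iff some alternative derives ε (directly, or every symbol in it is nullable)
Nullable: {A, S}


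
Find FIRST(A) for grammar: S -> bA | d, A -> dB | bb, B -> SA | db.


Per alternative of A: FIRST(dB) = {d}; FIRST(bb) = {b}
FIRST(A) = {b, d}


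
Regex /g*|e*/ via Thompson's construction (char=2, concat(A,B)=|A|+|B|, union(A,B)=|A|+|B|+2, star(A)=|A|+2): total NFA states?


Syntax tree has 2 char leaf(s), 1 union(s), 2 star(s)
chars contribute 2×2 = 4; each union adds +2; each star adds +2
Total: 4 + 2 + 4 = 10 states
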